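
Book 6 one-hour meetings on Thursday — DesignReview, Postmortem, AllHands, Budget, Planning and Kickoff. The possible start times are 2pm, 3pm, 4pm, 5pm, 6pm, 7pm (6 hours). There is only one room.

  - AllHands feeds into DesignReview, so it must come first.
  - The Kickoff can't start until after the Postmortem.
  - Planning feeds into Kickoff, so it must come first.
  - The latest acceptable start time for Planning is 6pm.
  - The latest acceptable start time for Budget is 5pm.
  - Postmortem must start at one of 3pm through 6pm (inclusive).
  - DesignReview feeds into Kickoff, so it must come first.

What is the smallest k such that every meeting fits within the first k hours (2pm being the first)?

6

The precedence chain requires at least 3 distinct hours.
With at most 1 per hour and 6 meetings, at least 6 hours are needed.
6 works (last occupied hour: 7pm): for example Planning in 4pm, Postmortem in 3pm, Budget in 2pm, DesignReview in 6pm, AllHands in 5pm, Kickoff in 7pm.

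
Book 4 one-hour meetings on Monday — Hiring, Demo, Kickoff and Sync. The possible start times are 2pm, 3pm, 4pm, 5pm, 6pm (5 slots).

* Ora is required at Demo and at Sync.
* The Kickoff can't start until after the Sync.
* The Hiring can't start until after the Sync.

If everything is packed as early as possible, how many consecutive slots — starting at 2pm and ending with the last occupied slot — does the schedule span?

The precedence chain requires at least 2 distinct slots.
2 works (last occupied slot: 3pm): for example Hiring -> 3pm; Demo -> 3pm; Sync -> 2pm; Kickoff -> 3pm.

2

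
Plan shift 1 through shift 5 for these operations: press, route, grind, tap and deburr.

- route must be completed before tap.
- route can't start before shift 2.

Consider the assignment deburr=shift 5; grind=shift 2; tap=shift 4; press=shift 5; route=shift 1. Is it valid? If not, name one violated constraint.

Invalid. route can't start before shift 2.

route can't start before shift 2 — violated.
route must be completed before tap — holds.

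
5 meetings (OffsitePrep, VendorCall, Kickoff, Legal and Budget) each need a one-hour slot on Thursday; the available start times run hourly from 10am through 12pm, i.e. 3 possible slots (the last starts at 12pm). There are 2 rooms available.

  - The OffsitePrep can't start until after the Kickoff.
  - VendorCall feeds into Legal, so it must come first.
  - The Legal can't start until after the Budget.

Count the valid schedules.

Splitting on OffsitePrep: it can be 11am (2), 12pm (7). Listing each branch's schedules as (VendorCall, Kickoff, Legal, Budget):
OffsitePrep=11am: (10am,10am,12pm,11am) (11am,10am,12pm,10am) — 2.
OffsitePrep=12pm: (10am,10am,12pm,11am) (10am,11am,11am,10am) (10am,11am,12pm,10am) (10am,11am,12pm,11am) (11am,10am,12pm,10am) (11am,10am,12pm,11am) (11am,11am,12pm,10am) — 7.
Summing: 2 + 7 = 9.

9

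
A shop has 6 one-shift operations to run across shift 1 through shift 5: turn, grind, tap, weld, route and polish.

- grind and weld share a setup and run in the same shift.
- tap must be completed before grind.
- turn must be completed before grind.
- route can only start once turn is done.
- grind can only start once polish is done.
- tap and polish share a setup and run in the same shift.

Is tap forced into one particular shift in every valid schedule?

tap can be shift 1 (e.g. turn=shift 1, tap=shift 1, polish=shift 1, route=shift 2, grind=shift 2, weld=shift 2) or shift 2 (e.g. tap=shift 2; route=shift 2; weld=shift 3; grind=shift 3; turn=shift 1; polish=shift 2).

No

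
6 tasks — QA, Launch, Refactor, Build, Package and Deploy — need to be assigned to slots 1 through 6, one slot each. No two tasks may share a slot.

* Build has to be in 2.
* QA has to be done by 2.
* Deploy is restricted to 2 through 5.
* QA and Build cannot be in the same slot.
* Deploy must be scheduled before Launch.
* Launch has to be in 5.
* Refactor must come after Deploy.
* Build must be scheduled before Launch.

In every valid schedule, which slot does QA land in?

QA's window is 1–2.
Build is fixed at 2, and QA can't share a slot with Build.
So QA must be 1.

1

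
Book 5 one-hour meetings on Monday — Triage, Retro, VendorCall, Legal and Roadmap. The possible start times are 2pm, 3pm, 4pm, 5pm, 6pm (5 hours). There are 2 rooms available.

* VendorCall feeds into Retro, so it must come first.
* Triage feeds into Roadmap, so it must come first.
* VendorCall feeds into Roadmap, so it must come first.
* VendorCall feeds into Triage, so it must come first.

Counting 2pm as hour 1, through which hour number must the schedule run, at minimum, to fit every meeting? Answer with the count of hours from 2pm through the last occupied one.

3 hours

The precedence chain requires at least 3 distinct hours.
With at most 2 per hour and 5 meetings, at least 3 hours are needed.
3 works (last occupied hour: 4pm): for example Roadmap -> 4pm, Retro -> 3pm, Triage -> 3pm, VendorCall -> 2pm, Legal -> 2pm.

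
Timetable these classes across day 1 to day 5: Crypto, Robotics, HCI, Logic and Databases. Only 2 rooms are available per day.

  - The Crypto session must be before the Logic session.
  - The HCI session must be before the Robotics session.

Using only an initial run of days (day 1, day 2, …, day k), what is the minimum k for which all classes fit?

The precedence chain requires at least 2 distinct days.
With at most 2 per day and 5 classes, at least 3 days are needed.
3 works (last occupied day: day 3): for example Logic -> day 2; Crypto -> day 1; Databases -> day 3; HCI -> day 1; Robotics -> day 2.

3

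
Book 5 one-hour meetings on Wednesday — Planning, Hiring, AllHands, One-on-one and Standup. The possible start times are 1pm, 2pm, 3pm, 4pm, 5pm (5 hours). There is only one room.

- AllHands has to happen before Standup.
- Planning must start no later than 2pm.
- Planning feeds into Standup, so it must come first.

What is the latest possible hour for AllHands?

Downstream work caps AllHands at 4pm.
AllHands at 4pm is achievable: Hiring=2pm; Standup=5pm; One-on-one=3pm; Planning=1pm; AllHands=4pm.

4pm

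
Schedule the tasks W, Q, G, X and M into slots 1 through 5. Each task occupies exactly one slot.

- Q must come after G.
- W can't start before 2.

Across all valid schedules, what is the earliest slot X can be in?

X at 1 is achievable: M=1, W=2, G=1, X=1, Q=2.

1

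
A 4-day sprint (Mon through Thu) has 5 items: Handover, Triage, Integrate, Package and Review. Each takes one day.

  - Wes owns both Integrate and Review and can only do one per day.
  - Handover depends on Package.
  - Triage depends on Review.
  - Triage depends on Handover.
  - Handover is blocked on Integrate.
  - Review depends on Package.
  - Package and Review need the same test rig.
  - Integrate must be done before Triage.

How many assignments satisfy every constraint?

8

Splitting on Handover: it can be Tue (3), Wed (5). Listing each branch's schedules as (Triage, Integrate, Package, Review):
Handover=Tue: (Wed,Mon,Mon,Tue) (Thu,Mon,Mon,Tue) (Thu,Mon,Mon,Wed) — 3.
Handover=Wed: (Thu,Mon,Mon,Tue) (Thu,Mon,Mon,Wed) (Thu,Mon,Tue,Wed) (Thu,Tue,Mon,Wed) (Thu,Tue,Tue,Wed) — 5.
Summing: 3 + 5 = 8.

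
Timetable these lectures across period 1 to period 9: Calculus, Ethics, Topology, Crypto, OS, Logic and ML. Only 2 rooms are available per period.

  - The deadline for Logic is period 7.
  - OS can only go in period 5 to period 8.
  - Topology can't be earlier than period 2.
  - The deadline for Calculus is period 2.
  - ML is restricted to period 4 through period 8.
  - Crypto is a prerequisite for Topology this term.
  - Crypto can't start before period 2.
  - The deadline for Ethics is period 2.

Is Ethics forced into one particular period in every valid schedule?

No

Ethics can be period 1 (e.g. Logic=period 2; ML=period 4; Topology=period 3; Ethics=period 1; Crypto=period 2; Calculus=period 1; OS=period 5) or period 2 (e.g. ML -> period 4, Calculus -> period 1, OS -> period 5, Ethics -> period 2, Topology -> period 3, Crypto -> period 2, Logic -> period 1).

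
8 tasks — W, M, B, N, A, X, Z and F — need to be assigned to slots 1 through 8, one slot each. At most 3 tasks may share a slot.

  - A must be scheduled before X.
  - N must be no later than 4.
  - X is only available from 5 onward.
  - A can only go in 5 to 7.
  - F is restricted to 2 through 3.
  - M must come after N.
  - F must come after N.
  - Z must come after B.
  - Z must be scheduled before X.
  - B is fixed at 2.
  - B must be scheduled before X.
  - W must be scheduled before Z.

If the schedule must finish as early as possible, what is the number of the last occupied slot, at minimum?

The precedence chain requires at least 3 distinct slots.
With at most 3 per slot and 8 tasks, at least 3 slots are needed.
Propagating the time windows through the other constraints, X can't land before 6, so the schedule must run through at least slot 6.
6 works (last occupied slot: 6): for example W -> 1, F -> 2, X -> 6, Z -> 3, M -> 2, N -> 1, B -> 2, A -> 5.

6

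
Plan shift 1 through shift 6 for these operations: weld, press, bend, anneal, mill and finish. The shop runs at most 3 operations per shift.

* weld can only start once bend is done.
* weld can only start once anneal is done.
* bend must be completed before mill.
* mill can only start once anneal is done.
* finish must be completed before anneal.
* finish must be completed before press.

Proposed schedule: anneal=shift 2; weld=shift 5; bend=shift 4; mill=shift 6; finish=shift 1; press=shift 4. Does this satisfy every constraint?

bend must be completed before mill — holds.
mill can only start once anneal is done — holds.
weld can only start once bend is done — holds.
finish must be completed before press — holds.
finish must be completed before anneal — holds.
weld can only start once anneal is done — holds.
The shop runs at most 3 operations per shift — holds.

Yes, all constraints hold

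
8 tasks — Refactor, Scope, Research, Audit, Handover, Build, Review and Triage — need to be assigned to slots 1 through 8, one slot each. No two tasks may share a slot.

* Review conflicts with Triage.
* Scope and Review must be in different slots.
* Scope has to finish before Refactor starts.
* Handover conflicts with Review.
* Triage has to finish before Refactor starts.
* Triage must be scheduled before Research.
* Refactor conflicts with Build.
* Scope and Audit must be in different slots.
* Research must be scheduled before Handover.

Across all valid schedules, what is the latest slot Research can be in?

7

Precedence pushes Research to at least 2; downstream work caps Research at 7.
Research at 7 is achievable: Triage=1, Refactor=3, Audit=4, Research=7, Review=6, Build=5, Scope=2, Handover=8.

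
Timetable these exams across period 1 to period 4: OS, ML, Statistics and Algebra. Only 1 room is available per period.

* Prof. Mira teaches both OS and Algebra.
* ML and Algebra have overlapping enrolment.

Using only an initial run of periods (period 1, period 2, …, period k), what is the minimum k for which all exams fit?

4 periods

With at most 1 per period and 4 exams, at least 4 periods are needed.
4 works (last occupied period: period 4): for example Algebra in period 4; OS in period 1; ML in period 2; Statistics in period 3.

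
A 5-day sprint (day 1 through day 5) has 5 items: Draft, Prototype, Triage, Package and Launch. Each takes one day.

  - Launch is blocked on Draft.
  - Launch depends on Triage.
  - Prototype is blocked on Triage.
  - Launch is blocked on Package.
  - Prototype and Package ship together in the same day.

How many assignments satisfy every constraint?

35

Splitting on Draft: it can be day 1 (10), day 2 (10), day 3 (9), day 4 (6). Listing each branch's schedules as (Prototype, Triage, Package, Launch) by day number:
Draft=day 1: (2,1,2,3) (2,1,2,4) (2,1,2,5) (3,1,3,4) (3,1,3,5) (3,2,3,4) (3,2,3,5) (4,1,4,5) (4,2,4,5) (4,3,4,5) — 10.
Draft=day 2: (2,1,2,3) (2,1,2,4) (2,1,2,5) (3,1,3,4) (3,1,3,5) (3,2,3,4) (3,2,3,5) (4,1,4,5) (4,2,4,5) (4,3,4,5) — 10.
Draft=day 3: (2,1,2,4) (2,1,2,5) (3,1,3,4) (3,1,3,5) (3,2,3,4) (3,2,3,5) (4,1,4,5) (4,2,4,5) (4,3,4,5) — 9.
Draft=day 4: (2,1,2,5) (3,1,3,5) (3,2,3,5) (4,1,4,5) (4,2,4,5) (4,3,4,5) — 6.
Summing: 10 + 10 + 9 + 6 = 35.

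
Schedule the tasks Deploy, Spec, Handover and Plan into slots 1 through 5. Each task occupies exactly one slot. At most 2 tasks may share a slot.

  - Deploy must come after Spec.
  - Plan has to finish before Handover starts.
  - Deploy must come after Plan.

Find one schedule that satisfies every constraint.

Spec -> 1; Deploy -> 2; Plan -> 1; Handover -> 2

Checking: Plan(1) before Deploy(2); Plan(1) before Handover(2); Spec(1) before Deploy(2); max 2 per slot (cap 2).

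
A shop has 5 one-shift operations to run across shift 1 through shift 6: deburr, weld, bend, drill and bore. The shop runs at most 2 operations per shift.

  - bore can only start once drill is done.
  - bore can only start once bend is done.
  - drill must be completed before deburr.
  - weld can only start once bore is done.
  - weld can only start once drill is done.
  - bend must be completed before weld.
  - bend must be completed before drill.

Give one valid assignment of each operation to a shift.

bend -> shift 1; bore -> shift 3; drill -> shift 2; deburr -> shift 3; weld -> shift 4

Checking: bend(shift 1) before bore(shift 3); drill(shift 2) before deburr(shift 3); drill(shift 2) before weld(shift 4); bend(shift 1) before weld(shift 4); drill(shift 2) before bore(shift 3); bend(shift 1) before drill(shift 2); bore(shift 3) before weld(shift 4); max 2 per shift (cap 2).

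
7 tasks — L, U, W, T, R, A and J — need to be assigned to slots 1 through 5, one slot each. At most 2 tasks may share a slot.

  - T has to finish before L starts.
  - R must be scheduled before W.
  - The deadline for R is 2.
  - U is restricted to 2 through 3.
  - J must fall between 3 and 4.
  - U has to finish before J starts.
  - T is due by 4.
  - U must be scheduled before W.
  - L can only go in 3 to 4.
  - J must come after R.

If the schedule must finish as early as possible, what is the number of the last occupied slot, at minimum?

slot 4

The precedence chain requires at least 2 distinct slots.
With at most 2 per slot and 7 tasks, at least 4 slots are needed.
L can't be placed before 3, so the schedule must run through at least slot 3.
4 works (last occupied slot: 4): for example T=1, J=3, R=1, A=2, W=4, L=3, U=2.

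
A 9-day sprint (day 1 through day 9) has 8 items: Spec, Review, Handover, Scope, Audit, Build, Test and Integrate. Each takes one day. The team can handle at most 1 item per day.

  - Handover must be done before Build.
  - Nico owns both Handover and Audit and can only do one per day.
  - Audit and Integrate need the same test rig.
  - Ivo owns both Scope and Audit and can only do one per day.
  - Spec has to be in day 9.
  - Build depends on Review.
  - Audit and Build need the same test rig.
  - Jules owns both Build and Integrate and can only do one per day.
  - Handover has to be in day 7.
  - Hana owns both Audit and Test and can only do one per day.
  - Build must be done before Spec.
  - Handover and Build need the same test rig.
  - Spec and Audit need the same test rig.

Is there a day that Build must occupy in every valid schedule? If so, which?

Handover is fixed at day 7 and must come before Build, so Build is at least day 8.
Spec is fixed at day 9 and must come after Build, so Build is at most day 8.
So Build must be day 8.

day 8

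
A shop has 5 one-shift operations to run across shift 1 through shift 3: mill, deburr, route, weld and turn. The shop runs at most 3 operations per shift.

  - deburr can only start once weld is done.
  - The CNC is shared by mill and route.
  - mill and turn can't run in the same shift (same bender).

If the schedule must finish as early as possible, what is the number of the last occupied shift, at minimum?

The precedence chain requires at least 2 distinct shifts.
With at most 3 per shift and 5 operations, at least 2 shifts are needed.
2 works (last occupied shift: shift 2): for example mill=shift 1, route=shift 2, turn=shift 2, weld=shift 1, deburr=shift 2.

2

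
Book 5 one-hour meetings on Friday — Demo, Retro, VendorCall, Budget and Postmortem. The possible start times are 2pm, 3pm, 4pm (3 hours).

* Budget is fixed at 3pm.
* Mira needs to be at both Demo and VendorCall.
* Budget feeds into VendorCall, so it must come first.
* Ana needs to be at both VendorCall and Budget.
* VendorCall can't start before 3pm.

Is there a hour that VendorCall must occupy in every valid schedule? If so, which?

4pm

VendorCall's window is 3pm–4pm.
Budget is fixed at 3pm, and VendorCall can't share a hour with Budget.
So VendorCall must be 4pm.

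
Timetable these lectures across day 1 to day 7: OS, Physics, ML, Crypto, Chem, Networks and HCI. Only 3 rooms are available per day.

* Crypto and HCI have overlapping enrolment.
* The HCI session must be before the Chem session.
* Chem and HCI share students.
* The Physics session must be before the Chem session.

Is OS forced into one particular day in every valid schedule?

No

OS can be day 1 (e.g. HCI in day 1, Physics in day 1, Chem in day 2, OS in day 1, Networks in day 3, Crypto in day 2, ML in day 2) or day 2 (e.g. ML -> day 1; Crypto -> day 2; Chem -> day 2; Networks -> day 3; HCI -> day 1; OS -> day 2; Physics -> day 1).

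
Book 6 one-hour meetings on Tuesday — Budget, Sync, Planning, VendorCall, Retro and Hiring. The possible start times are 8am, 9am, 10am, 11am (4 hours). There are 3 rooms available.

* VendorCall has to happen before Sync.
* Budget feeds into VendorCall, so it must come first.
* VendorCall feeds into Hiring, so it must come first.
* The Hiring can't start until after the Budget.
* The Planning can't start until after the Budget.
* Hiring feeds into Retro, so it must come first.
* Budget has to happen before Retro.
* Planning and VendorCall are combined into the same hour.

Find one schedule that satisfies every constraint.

Budget in 8am, Hiring in 10am, VendorCall in 9am, Sync in 10am, Retro in 11am, Planning in 9am

Checking: Hiring(10am) before Retro(11am); VendorCall(9am) before Sync(10am); Budget(8am) before VendorCall(9am); Budget(8am) before Planning(9am); Budget(8am) before Hiring(10am); Budget(8am) before Retro(11am); VendorCall(9am) before Hiring(10am); Planning = VendorCall = 9am; max 2 per hour (cap 3).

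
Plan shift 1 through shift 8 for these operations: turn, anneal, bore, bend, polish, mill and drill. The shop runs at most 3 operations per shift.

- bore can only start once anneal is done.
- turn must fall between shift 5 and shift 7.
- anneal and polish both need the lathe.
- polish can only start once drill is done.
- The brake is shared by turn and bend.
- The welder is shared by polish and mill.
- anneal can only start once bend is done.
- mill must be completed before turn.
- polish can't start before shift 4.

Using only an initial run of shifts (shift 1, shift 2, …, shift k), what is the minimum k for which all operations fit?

The precedence chain requires at least 3 distinct shifts.
With at most 3 per shift and 7 operations, at least 3 shifts are needed.
turn can't be placed before shift 5, so the schedule must run through at least shift 5.
5 works (last occupied shift: shift 5): for example mill -> shift 1, anneal -> shift 2, bore -> shift 3, bend -> shift 1, turn -> shift 5, polish -> shift 4, drill -> shift 1.

5 shifts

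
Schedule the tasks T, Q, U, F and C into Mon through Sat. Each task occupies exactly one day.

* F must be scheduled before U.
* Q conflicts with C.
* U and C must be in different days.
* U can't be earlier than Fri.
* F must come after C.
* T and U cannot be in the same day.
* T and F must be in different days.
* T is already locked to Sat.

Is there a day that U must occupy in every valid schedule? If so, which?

Fri

U's window is Fri–Sat.
T is fixed at Sat, and U can't share a day with T.
So U must be Fri.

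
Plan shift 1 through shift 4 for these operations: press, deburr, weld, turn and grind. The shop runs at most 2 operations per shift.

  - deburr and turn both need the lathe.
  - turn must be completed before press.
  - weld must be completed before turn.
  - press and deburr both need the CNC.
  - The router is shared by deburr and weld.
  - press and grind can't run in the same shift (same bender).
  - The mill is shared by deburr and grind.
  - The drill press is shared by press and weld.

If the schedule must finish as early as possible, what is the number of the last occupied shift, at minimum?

The precedence chain requires at least 3 distinct shifts.
With at most 2 per shift and 5 operations, at least 3 shifts are needed.
Could 3 shifts be enough, i.e. nothing placed later than shift 3? No: press must come after turn (at shift 1 or later) → {shift 2, shift 3}; turn must come before press (at shift 3 or earlier) → {shift 1, shift 2}; turn must come after weld (at shift 1 or later) → {shift 2}; weld must come before turn (at shift 2 or earlier) → {shift 1}; deburr can't share with weld (shift 1) → {shift 2, shift 3}; deburr can't share with turn (shift 2) → {shift 3}; press must come after turn (at shift 2 or later) → {shift 3}; deburr can't share with press (shift 3) → nothing is left.
So 3 shifts is not enough.
4 works (last occupied shift: shift 4): for example deburr=shift 4; weld=shift 1; turn=shift 2; grind=shift 1; press=shift 3.

4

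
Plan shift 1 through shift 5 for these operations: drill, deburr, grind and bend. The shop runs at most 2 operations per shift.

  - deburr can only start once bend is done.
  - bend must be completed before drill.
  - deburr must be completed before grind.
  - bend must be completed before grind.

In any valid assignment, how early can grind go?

shift 3

Precedence pushes grind to at least shift 3.
grind at shift 3 is achievable: deburr in shift 2; grind in shift 3; bend in shift 1; drill in shift 2.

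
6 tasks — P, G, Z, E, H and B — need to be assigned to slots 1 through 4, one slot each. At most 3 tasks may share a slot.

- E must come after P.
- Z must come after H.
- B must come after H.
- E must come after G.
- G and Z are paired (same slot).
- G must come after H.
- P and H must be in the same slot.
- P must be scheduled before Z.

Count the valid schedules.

11

Splitting on P: it can be 1 (9), 2 (2). Listing each branch's schedules as (G, Z, E, H, B):
P=1: (2,2,3,1,2) (2,2,3,1,3) (2,2,3,1,4) (2,2,4,1,2) (2,2,4,1,3) (2,2,4,1,4) (3,3,4,1,2) (3,3,4,1,3) (3,3,4,1,4) — 9.
P=2: (3,3,4,2,3) (3,3,4,2,4) — 2.
Summing: 9 + 2 = 11.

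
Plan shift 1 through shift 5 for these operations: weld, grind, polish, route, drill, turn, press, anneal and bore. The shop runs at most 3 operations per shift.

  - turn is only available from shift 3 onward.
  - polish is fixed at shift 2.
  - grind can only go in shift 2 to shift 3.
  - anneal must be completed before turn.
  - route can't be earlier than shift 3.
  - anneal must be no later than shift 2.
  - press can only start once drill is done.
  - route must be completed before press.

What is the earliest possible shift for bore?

shift 1

bore at shift 1 is achievable: polish in shift 2; route in shift 3; drill in shift 1; grind in shift 2; weld in shift 2; turn in shift 3; anneal in shift 1; bore in shift 1; press in shift 4.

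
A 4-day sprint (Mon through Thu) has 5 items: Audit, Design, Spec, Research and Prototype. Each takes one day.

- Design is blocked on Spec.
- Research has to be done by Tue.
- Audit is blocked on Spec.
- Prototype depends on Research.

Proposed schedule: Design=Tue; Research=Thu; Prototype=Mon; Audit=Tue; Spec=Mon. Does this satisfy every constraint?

Audit is blocked on Spec — holds.
Research has to be done by Tue — violated.
Design is blocked on Spec — holds.
Prototype depends on Research — violated.

No. Prototype depends on Research is not satisfied.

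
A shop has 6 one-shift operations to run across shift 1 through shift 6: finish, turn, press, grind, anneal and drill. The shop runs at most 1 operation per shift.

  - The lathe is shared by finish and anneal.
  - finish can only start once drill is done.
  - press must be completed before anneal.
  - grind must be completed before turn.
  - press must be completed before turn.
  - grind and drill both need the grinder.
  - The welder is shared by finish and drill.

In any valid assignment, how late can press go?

shift 4

Downstream work caps press at shift 5.
press at shift 4 is achievable: anneal=shift 6, drill=shift 1, press=shift 4, finish=shift 2, grind=shift 3, turn=shift 5.
Nothing later works — the conflict and capacity constraints rule out every shift after shift 4.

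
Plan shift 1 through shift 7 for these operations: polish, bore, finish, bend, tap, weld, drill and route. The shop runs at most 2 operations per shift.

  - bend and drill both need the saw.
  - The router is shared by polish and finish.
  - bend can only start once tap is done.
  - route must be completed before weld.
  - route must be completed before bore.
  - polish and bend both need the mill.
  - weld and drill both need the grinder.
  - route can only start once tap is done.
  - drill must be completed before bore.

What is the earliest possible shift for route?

Precedence pushes route to at least shift 2; downstream work caps route at shift 6.
route at shift 2 is achievable: weld -> shift 3, finish -> shift 5, bend -> shift 2, polish -> shift 4, route -> shift 2, drill -> shift 1, tap -> shift 1, bore -> shift 3.

shift 2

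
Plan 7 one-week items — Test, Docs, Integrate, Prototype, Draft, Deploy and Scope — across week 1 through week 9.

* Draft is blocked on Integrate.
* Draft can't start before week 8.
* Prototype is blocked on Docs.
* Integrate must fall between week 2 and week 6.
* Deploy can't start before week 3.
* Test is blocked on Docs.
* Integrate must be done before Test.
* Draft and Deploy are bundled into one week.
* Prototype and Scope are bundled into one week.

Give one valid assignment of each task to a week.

Deploy=week 8; Integrate=week 2; Prototype=week 2; Docs=week 1; Test=week 3; Draft=week 8; Scope=week 2

Checking: Docs(week 1) before Test(week 3); Docs(week 1) before Prototype(week 2); Integrate(week 2) before Test(week 3); Integrate(week 2) before Draft(week 8); Prototype = Scope = week 2; Draft = Deploy = week 8; Draft=week 8 in [week 8,week 9]; Integrate=week 2 in [week 2,week 6]; Deploy=week 8 in [week 3,week 9].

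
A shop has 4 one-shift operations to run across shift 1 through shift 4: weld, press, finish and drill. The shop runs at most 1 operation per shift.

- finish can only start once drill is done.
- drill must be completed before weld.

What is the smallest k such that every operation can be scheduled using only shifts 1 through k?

4 shifts

The precedence chain requires at least 2 distinct shifts.
With at most 1 per shift and 4 operations, at least 4 shifts are needed.
4 works (last occupied shift: shift 4): for example press -> shift 4, finish -> shift 3, weld -> shift 2, drill -> shift 1.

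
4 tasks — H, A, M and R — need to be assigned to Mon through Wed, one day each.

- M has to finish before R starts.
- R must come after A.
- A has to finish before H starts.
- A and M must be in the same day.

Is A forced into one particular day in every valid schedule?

No

A can be Mon (e.g. H in Tue; R in Tue; M in Mon; A in Mon) or Tue (e.g. R=Wed, H=Wed, M=Tue, A=Tue).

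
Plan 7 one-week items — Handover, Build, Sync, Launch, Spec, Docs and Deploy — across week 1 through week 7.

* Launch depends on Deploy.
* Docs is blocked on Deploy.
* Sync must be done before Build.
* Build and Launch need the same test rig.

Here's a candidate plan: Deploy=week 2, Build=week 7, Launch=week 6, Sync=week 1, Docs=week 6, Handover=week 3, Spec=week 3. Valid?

Docs is blocked on Deploy — holds.
Build and Launch need the same test rig — holds.
Sync must be done before Build — holds.
Launch depends on Deploy — holds.

Yes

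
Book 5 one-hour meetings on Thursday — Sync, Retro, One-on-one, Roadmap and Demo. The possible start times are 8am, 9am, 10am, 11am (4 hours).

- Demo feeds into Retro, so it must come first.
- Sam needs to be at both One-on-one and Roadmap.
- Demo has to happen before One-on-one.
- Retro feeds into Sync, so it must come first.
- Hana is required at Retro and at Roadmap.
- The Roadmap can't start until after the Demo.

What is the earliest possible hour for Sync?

10am

Precedence pushes Sync to at least 10am.
Sync at 10am is achievable: Retro -> 9am, One-on-one -> 9am, Demo -> 8am, Roadmap -> 10am, Sync -> 10am.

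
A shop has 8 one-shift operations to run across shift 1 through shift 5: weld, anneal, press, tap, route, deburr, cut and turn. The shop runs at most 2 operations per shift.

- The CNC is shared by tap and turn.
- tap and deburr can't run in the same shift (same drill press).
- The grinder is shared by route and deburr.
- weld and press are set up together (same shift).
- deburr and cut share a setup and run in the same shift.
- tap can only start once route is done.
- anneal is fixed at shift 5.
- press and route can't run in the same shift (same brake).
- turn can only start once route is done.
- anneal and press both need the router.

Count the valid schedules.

24

Splitting on weld: it can be shift 1 (6), shift 2 (6), shift 3 (6), shift 4 (6). Listing each branch's schedules as (anneal, press, tap, route, deburr, cut, turn) by shift number:
weld=shift 1: (5,1,3,2,4,4,5) (5,1,4,2,3,3,5) (5,1,4,3,2,2,5) (5,1,5,2,3,3,4) (5,1,5,2,4,4,3) (5,1,5,3,2,2,4) — 6.
weld=shift 2: (5,2,3,1,4,4,5) (5,2,4,1,3,3,5) (5,2,4,3,1,1,5) (5,2,5,1,3,3,4) (5,2,5,1,4,4,3) (5,2,5,3,1,1,4) — 6.
weld=shift 3: (5,3,2,1,4,4,5) (5,3,4,1,2,2,5) (5,3,4,2,1,1,5) (5,3,5,1,2,2,4) (5,3,5,1,4,4,2) (5,3,5,2,1,1,4) — 6.
weld=shift 4: (5,4,2,1,3,3,5) (5,4,3,1,2,2,5) (5,4,3,2,1,1,5) (5,4,5,1,2,2,3) (5,4,5,1,3,3,2) (5,4,5,2,1,1,3) — 6.
Summing: 6 + 6 + 6 + 6 = 24.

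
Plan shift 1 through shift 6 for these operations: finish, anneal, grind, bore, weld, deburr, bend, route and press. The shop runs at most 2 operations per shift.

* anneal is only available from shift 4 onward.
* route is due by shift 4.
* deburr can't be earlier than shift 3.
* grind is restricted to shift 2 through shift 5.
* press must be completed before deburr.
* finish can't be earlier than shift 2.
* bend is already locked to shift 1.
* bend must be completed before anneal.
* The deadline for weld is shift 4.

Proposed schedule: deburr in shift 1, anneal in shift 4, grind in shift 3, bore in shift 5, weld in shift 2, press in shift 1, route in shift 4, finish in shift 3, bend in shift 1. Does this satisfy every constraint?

bend is already locked to shift 1 — holds.
finish can't be earlier than shift 2 — holds.
The shop runs at most 2 operations per shift — violated.
The deadline for weld is shift 4 — holds.
bend must be completed before anneal — holds.
press must be completed before deburr — violated.
deburr can't be earlier than shift 3 — violated.
route is due by shift 4 — holds.
grind is restricted to shift 2 through shift 5 — holds.
anneal is only available from shift 4 onward — holds.

No. deburr can't be earlier than shift 3 is not satisfied.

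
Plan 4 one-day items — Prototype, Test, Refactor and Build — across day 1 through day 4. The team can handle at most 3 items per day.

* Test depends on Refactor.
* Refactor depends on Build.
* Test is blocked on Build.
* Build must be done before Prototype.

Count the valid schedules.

11

Splitting on Prototype: it can be day 2 (3), day 3 (4), day 4 (4). Listing each branch's schedules as (Test, Refactor, Build) by day number:
Prototype=day 2: (3,2,1) (4,2,1) (4,3,1) — 3.
Prototype=day 3: (3,2,1) (4,2,1) (4,3,1) (4,3,2) — 4.
Prototype=day 4: (3,2,1) (4,2,1) (4,3,1) (4,3,2) — 4.
Summing: 3 + 4 + 4 = 11.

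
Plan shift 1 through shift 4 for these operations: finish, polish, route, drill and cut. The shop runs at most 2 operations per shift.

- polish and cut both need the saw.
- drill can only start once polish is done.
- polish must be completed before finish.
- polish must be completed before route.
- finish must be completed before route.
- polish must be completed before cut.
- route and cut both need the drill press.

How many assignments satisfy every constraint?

Splitting on finish: it can be shift 2 (10), shift 3 (6). Listing each branch's schedules as (polish, route, drill, cut) by shift number:
finish=shift 2: (1,3,2,4) (1,3,3,2) (1,3,3,4) (1,3,4,2) (1,3,4,4) (1,4,2,3) (1,4,3,2) (1,4,3,3) (1,4,4,2) (1,4,4,3) — 10.
finish=shift 3: (1,4,2,2) (1,4,2,3) (1,4,3,2) (1,4,4,2) (1,4,4,3) (2,4,4,3) — 6.
Summing: 10 + 6 = 16.

16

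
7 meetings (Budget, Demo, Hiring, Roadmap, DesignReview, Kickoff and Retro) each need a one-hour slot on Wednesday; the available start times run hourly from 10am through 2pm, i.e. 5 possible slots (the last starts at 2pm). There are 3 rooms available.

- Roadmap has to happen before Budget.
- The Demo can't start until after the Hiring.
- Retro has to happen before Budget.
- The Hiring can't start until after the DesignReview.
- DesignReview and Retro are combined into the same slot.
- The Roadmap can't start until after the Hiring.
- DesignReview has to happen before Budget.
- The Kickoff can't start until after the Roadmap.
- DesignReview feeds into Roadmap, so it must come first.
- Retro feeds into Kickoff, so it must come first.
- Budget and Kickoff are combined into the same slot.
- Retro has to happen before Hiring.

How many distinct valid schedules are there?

Splitting on Budget: it can be 1pm (3), 2pm (10). Listing each branch's schedules as (Demo, Hiring, Roadmap, DesignReview, Kickoff, Retro):
Budget=1pm: (12pm,11am,12pm,10am,1pm,10am) (1pm,11am,12pm,10am,1pm,10am) (2pm,11am,12pm,10am,1pm,10am) — 3.
Budget=2pm: (12pm,11am,12pm,10am,2pm,10am) (12pm,11am,1pm,10am,2pm,10am) (1pm,11am,12pm,10am,2pm,10am) (1pm,11am,1pm,10am,2pm,10am) (1pm,12pm,1pm,10am,2pm,10am) (1pm,12pm,1pm,11am,2pm,11am) (2pm,11am,12pm,10am,2pm,10am) (2pm,11am,1pm,10am,2pm,10am) (2pm,12pm,1pm,10am,2pm,10am) (2pm,12pm,1pm,11am,2pm,11am) — 10.
Summing: 3 + 10 = 13.

13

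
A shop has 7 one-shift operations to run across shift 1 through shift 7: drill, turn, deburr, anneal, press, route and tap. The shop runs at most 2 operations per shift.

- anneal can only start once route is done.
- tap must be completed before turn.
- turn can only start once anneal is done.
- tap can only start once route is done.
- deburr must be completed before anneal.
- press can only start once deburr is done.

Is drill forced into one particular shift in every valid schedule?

drill can be shift 1 (e.g. turn in shift 4; tap in shift 3; drill in shift 1; deburr in shift 1; anneal in shift 3; press in shift 2; route in shift 2) or shift 2 (e.g. route -> shift 1, drill -> shift 2, anneal -> shift 2, turn -> shift 4, deburr -> shift 1, tap -> shift 3, press -> shift 3).

No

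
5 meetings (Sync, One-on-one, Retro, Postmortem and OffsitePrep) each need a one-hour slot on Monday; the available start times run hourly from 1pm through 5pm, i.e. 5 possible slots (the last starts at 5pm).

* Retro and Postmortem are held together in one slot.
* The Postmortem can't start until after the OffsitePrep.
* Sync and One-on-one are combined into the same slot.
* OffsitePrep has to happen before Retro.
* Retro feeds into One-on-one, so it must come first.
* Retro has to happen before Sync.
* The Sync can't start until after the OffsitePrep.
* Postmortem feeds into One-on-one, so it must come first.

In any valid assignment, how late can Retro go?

4pm

Precedence pushes Retro to at least 2pm; downstream work caps Retro at 4pm.
Retro at 4pm is achievable: Retro in 4pm, OffsitePrep in 1pm, Sync in 5pm, Postmortem in 4pm, One-on-one in 5pm.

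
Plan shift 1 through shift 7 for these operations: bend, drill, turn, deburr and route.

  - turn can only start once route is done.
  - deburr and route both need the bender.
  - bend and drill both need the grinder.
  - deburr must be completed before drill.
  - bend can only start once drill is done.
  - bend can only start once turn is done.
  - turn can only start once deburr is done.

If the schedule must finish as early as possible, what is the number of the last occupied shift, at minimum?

4

The precedence chain requires at least 3 distinct shifts.
Could 3 shifts be enough, i.e. nothing placed later than shift 3? No: turn must come after route (at shift 1 or later) → {shift 2, shift 3}; route must come before turn (at shift 3 or earlier) → {shift 1, shift 2}; deburr must come before turn (at shift 3 or earlier) → {shift 1, shift 2}; drill must come after deburr (at shift 1 or later) → {shift 2, shift 3}; bend must come after drill (at shift 2 or later) → {shift 3}; turn must come before bend (at shift 3 or earlier) → {shift 2}; route must come before turn (at shift 2 or earlier) → {shift 1}; deburr must come before turn (at shift 2 or earlier) → {shift 1}; route can't share with deburr (shift 1) → nothing is left.
So 3 shifts is not enough.
4 works (last occupied shift: shift 4): for example drill -> shift 2; turn -> shift 3; bend -> shift 4; deburr -> shift 1; route -> shift 2.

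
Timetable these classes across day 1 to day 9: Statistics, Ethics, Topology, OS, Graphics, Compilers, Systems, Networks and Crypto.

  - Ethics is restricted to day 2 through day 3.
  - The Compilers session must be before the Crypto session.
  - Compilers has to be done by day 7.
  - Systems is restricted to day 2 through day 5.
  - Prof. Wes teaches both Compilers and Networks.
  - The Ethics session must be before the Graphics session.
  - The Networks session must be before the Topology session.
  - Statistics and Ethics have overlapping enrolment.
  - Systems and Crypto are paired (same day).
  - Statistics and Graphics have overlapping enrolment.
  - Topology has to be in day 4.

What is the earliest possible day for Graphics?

Precedence pushes Graphics to at least day 3.
Graphics at day 3 is achievable: Systems in day 2; Networks in day 2; Ethics in day 2; Crypto in day 2; Compilers in day 1; Topology in day 4; Statistics in day 1; Graphics in day 3; OS in day 1.

day 3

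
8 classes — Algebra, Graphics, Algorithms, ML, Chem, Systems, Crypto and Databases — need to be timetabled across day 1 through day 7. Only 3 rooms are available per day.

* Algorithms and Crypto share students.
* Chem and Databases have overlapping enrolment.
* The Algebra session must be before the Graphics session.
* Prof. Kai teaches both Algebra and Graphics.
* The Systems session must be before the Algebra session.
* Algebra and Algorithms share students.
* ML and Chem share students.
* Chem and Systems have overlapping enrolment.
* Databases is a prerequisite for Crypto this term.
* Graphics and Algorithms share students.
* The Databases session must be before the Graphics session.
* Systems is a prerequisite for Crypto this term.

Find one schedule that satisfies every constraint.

ML in day 2, Algorithms in day 1, Databases in day 1, Systems in day 1, Algebra in day 2, Crypto in day 2, Chem in day 3, Graphics in day 3

Checking: Databases(day 1) before Crypto(day 2); Systems(day 1) before Algebra(day 2); Systems(day 1) before Crypto(day 2); Algebra(day 2) before Graphics(day 3); Databases(day 1) before Graphics(day 3); Chem(day 3) != Databases(day 1); Algebra(day 2) != Graphics(day 3); Algorithms(day 1) != Crypto(day 2); ML(day 2) != Chem(day 3); Graphics(day 3) != Algorithms(day 1); Chem(day 3) != Systems(day 1); Algebra(day 2) != Algorithms(day 1); max 3 per day (cap 3).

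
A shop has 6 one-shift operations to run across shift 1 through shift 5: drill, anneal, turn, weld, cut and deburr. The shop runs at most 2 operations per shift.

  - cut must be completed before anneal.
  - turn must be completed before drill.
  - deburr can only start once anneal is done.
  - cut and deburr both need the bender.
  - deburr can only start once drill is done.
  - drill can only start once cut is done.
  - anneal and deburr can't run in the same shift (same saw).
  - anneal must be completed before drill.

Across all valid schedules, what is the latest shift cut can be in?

Downstream work caps cut at shift 2.
cut at shift 2 is achievable: turn in shift 1; weld in shift 1; drill in shift 4; cut in shift 2; anneal in shift 3; deburr in shift 5.

shift 2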